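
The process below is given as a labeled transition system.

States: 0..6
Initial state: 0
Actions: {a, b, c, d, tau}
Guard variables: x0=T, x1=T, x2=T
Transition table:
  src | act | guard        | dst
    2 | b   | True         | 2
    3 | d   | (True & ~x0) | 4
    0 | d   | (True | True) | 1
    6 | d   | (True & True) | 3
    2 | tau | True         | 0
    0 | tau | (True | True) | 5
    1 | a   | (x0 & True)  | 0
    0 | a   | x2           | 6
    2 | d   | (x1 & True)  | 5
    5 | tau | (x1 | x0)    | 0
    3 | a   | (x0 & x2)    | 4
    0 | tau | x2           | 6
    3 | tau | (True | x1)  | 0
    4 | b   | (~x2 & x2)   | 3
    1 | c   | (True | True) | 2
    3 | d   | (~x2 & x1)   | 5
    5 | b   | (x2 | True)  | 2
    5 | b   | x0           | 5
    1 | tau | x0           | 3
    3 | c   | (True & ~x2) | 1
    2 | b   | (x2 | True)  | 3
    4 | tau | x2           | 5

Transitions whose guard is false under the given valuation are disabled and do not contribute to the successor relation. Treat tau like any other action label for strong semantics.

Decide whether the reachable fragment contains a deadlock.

Reach set: {0,1,2,3,4,5,6}
  0: a→6  d→1  tau→5  tau→6  [4 out]
  1: a→0  c→2  tau→3  [3 out]
  2: b→2  b→3  d→5  tau→0  [4 out]
  3: a→4  tau→0  [2 out]
  4: tau→5  [1 out]
  5: b→2  b→5  tau→0  [3 out]
  6: d→3  [1 out]

Answer: DEADLOCK-FREE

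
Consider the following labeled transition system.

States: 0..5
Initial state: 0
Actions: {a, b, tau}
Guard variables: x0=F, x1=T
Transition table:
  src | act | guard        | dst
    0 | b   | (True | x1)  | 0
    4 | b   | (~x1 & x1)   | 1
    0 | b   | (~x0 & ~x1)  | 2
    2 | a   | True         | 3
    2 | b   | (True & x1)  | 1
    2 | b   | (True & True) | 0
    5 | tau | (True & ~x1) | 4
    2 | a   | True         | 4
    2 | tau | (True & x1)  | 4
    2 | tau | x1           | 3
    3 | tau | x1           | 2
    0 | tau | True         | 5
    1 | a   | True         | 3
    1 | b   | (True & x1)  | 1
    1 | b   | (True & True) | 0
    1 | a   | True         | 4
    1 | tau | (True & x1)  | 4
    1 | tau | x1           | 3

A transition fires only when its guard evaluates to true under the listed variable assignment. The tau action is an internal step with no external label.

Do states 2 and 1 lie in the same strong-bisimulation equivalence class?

Refine partition for ~:
  π0 = {{0,1,2,3,4,5}}
  π1 = {{0},{1,2},{3},{4,5}}
stable after 2 split(s): 4 block(s)
[2]={1,2}  [1]={1,2}

Answer: BISIMILAR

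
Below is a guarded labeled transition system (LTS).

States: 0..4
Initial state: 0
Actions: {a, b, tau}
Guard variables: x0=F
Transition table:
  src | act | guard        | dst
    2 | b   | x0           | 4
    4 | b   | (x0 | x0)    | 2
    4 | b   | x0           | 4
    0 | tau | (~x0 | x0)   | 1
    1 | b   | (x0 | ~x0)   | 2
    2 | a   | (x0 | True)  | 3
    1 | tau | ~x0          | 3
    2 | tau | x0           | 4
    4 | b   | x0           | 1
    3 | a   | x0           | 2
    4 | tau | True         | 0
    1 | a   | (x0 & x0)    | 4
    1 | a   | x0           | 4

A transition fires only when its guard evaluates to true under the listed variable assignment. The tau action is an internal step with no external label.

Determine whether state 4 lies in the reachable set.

After dropping false guards: 5 live edges.
Layer 0: {0}
Layer 1: {1}  cumulative {0,1}
Layer 2: {2,3}  cumulative {0,1,2,3}
Reach set: {0,1,2,3}

Answer: UNREACHABLE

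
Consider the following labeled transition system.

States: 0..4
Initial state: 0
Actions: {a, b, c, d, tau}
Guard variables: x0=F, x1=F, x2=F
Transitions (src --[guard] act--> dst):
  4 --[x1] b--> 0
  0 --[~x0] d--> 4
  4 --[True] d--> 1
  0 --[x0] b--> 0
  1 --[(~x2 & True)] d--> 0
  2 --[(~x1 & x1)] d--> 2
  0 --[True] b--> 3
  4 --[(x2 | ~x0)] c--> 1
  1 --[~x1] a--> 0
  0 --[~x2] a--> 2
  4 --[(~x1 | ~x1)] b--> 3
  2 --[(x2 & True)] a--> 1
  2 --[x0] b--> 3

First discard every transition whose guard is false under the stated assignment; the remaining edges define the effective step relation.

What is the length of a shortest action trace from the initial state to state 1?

Answer: 2

Trace:
Layered search for 1:
  depth 0: {0}
  depth 1: {2,3,4}
  depth 2: {1}
depth(1)=2, e.g. d·c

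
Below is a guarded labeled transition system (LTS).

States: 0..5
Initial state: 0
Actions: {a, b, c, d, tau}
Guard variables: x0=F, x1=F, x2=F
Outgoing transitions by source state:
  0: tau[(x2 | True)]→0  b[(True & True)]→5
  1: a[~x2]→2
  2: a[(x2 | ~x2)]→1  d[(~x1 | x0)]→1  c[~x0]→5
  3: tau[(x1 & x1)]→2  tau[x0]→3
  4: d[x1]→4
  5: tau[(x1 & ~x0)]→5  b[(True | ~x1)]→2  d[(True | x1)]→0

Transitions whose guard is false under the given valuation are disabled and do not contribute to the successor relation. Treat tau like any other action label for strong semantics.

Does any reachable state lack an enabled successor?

Reach set: {0,1,2,5}
  0: b→5  tau→0  [deg 2]
  1: a→2  [deg 1]
  2: a→1  c→5  d→1  [deg 3]
  5: b→2  d→0  [deg 2]

Answer: DEADLOCK-FREE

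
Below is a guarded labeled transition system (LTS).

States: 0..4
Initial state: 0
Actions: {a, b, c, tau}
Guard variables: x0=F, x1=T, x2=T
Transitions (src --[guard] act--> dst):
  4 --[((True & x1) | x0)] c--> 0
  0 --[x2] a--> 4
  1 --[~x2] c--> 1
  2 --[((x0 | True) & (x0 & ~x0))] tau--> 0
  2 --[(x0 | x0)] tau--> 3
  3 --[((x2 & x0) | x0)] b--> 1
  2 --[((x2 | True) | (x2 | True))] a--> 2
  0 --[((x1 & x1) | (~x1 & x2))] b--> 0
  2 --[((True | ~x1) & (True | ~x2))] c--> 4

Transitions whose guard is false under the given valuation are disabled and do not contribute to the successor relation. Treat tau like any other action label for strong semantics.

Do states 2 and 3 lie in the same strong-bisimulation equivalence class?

Answer: NOT BISIMILAR

Analysis:
Refine partition for ~:
  P[0] = {{0,1,2,3,4}}
  P[1] = {{0},{1,3},{2},{4}}
stable after 2 split(s): 4 block(s)
[2]={2}  [3]={1,3}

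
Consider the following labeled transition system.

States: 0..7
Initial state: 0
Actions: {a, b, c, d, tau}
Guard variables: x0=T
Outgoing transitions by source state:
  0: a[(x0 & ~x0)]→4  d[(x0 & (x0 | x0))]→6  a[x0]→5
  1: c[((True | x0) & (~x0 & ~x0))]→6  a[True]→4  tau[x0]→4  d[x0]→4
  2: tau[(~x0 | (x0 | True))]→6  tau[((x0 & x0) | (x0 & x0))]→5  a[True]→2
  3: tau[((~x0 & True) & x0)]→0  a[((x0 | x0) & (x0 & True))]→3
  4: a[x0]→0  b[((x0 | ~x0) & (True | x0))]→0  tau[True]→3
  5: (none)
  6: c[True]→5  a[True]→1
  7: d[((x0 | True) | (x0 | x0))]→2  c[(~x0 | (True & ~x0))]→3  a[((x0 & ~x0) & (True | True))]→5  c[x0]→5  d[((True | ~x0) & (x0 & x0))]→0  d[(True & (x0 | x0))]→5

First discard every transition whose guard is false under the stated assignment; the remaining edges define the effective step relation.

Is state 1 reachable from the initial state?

Answer: REACHABLE

Working:
18 transition(s) survive guard evaluation.
L0 = {0}
L1 = {5,6}  cumulative {0,5,6}
L2 = {1}  cumulative {0,1,5,6}
L3 = {4}  cumulative {0,1,4,5,6}
L4 = {3}  cumulative {0,1,3,4,5,6}
Reachable = {0,1,3,4,5,6}
witness 1: d·a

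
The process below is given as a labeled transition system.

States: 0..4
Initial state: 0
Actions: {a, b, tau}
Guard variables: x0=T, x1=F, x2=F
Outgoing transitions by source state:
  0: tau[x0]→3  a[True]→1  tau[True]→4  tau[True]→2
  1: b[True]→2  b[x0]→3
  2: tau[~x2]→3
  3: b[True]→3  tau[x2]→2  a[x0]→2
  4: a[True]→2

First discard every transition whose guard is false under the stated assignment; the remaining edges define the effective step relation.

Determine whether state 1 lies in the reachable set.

After dropping false guards: 10 live edges.
Layer 0: {0}
Layer 1: {1,2,3,4}  total {0,1,2,3,4}
Reachable = {0,1,2,3,4}
Path to 1: a

Answer: REACHABLE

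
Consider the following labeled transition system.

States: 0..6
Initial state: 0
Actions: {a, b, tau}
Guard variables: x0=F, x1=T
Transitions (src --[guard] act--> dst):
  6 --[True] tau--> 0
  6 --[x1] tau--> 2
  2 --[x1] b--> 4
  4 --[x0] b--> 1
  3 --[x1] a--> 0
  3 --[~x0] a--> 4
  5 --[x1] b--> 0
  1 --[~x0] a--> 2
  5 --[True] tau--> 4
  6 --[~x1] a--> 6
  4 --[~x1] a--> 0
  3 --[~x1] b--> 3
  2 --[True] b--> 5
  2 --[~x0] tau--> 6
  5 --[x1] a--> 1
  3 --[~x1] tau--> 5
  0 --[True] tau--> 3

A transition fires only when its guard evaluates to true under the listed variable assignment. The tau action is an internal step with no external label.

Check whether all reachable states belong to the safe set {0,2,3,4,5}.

Allowed set {0,2,3,4,5}
Reach set: {0,3,4}
  0: ok
  3: ok
  4: ok

Answer: INVARIANT HOLDS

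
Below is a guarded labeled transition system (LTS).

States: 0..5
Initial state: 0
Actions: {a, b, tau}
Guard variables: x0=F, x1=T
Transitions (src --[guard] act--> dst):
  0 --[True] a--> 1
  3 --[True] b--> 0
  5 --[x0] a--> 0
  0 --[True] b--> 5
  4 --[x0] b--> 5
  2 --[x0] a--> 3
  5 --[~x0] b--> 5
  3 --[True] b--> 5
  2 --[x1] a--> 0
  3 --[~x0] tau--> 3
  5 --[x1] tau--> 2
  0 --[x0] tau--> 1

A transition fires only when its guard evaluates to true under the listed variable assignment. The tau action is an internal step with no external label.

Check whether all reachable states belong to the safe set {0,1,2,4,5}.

Answer: INVARIANT HOLDS

Trace:
Inv-set: {0,1,2,4,5}
Reachable = {0,1,2,5}
  0: ✓
  1: ✓
  2: ✓
  5: ✓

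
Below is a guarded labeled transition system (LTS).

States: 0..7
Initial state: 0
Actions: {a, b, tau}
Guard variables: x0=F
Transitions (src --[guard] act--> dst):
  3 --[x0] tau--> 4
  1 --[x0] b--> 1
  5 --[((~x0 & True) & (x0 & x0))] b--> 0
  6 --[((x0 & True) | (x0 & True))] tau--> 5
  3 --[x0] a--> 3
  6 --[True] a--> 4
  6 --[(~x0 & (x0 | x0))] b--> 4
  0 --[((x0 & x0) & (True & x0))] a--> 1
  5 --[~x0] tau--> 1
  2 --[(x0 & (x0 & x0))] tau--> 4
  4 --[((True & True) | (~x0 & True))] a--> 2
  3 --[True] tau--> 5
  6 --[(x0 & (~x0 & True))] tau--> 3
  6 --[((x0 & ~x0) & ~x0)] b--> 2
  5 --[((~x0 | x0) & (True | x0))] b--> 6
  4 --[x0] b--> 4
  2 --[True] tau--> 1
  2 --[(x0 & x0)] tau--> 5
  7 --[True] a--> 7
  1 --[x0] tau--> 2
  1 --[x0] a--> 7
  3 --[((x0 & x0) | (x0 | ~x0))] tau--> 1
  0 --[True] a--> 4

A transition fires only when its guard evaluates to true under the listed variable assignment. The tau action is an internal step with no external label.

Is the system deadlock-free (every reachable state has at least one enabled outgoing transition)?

Reach set: {0,1,2,4}
  0: a→4  [deg 1]
  1: ∅  [no exit]
  2: tau→1  [deg 1]
  4: a→2  [deg 1]
Path to 1: a·a·tau

Answer: DEADLOCK at state 1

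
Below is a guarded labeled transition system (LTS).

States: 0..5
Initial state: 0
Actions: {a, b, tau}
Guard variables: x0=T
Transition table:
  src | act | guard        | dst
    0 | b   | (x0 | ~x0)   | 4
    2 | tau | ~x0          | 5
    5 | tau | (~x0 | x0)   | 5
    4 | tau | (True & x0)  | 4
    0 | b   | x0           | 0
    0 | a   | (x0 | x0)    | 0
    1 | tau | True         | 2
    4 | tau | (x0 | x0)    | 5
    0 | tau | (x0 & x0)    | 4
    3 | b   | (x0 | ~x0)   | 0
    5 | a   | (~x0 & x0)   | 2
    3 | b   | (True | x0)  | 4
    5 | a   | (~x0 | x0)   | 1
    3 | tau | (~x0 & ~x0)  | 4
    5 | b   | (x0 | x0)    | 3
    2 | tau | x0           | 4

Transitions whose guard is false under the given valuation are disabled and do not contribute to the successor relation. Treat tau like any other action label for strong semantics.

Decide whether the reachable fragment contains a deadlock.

Reach set: {0,1,2,3,4,5}
  0: a→0  b→0  b→4  tau→4  [4 exit(s)]
  1: tau→2  [1 exit(s)]
  2: tau→4  [1 exit(s)]
  3: b→0  b→4  [2 exit(s)]
  4: tau→4  tau→5  [2 exit(s)]
  5: a→1  b→3  tau→5  [3 exit(s)]

Answer: DEADLOCK-FREE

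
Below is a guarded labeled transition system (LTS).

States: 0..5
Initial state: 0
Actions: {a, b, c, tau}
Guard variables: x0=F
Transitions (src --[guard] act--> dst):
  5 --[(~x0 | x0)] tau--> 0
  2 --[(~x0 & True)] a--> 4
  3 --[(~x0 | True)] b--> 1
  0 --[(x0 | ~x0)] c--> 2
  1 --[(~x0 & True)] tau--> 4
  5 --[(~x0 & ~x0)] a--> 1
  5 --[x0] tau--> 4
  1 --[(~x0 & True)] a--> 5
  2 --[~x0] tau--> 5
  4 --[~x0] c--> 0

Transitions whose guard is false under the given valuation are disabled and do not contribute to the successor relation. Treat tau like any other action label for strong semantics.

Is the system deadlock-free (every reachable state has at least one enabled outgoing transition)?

Answer: DEADLOCK-FREE

Analysis:
Reachable = {0,1,2,4,5}
  0: c→2  [deg 1]
  1: a→5  tau→4  [deg 2]
  2: a→4  tau→5  [deg 2]
  4: c→0  [deg 1]
  5: a→1  tau→0  [deg 2]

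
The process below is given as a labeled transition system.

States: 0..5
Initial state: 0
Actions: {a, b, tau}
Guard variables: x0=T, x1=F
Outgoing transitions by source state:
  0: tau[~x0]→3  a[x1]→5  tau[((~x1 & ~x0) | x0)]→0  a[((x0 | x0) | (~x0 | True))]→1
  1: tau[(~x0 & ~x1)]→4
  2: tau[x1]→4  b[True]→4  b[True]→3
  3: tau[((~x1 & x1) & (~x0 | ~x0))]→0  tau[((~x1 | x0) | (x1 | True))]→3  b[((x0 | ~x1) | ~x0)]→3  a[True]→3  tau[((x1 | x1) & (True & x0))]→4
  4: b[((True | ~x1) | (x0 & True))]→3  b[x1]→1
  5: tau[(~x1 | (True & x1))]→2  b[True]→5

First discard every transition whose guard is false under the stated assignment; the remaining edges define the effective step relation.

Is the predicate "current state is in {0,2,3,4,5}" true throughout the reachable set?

Allowed set {0,2,3,4,5}
Reachable = {0,1}
  0: safe
  1: ✗ unsafe
reach 1 via a — violates

Answer: INVARIANT VIOLATED at state 1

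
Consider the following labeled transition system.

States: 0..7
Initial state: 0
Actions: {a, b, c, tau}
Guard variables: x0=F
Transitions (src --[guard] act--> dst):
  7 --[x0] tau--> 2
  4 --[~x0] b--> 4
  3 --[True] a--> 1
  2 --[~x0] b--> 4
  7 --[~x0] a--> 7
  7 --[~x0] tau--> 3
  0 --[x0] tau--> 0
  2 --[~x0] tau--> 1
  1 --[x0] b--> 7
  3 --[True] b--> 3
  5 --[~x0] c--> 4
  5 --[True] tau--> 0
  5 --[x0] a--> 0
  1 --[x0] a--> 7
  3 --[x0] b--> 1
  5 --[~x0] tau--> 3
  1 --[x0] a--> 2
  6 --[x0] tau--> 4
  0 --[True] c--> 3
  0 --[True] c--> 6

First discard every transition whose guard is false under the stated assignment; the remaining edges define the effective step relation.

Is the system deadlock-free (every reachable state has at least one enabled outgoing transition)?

R = {0,1,3,6}
  0: c→3  c→6  [2 out]
  1: ∅  [STUCK]
  3: a→1  b→3  [2 out]
  6: ∅  [STUCK]
Path to 1: c·a

Answer: DEADLOCK at state 1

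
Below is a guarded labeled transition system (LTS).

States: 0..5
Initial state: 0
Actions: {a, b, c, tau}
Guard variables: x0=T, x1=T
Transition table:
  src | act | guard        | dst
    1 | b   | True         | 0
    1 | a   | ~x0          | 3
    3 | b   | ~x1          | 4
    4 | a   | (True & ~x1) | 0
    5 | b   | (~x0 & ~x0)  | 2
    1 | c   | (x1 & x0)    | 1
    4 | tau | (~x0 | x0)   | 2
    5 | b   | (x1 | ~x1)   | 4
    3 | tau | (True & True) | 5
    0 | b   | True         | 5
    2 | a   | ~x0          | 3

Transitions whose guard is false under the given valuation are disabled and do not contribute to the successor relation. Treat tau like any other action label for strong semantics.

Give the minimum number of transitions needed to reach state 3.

Answer: UNREACHABLE

Analysis:
Layered search for 3:
  L0 = {0}
  L1 = {5}
  L2 = {4}
  L3 = {2}
3 never appears.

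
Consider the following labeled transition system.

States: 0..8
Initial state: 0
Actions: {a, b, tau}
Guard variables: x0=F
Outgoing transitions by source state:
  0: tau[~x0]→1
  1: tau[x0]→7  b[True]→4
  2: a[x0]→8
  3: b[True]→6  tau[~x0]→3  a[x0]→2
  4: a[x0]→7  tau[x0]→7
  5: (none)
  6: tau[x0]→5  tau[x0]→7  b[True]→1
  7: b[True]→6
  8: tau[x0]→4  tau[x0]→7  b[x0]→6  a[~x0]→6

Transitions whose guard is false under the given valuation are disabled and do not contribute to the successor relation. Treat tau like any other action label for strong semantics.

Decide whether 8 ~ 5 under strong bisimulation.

Compute ~ classes (split until stable):
  round 0: {{0,1,2,3,4,5,6,7,8}}
  round 1: {{0},{1,6,7},{2,4,5},{3},{8}}
  round 2: {{0},{1},{2,4,5},{3},{6,7},{8}}
  round 3: {{0},{1},{2,4,5},{3},{6},{7},{8}}
7 equivalence class(es) (converged in 4)
8∈{8}, 5∈{2,4,5}

Answer: NOT BISIMILAR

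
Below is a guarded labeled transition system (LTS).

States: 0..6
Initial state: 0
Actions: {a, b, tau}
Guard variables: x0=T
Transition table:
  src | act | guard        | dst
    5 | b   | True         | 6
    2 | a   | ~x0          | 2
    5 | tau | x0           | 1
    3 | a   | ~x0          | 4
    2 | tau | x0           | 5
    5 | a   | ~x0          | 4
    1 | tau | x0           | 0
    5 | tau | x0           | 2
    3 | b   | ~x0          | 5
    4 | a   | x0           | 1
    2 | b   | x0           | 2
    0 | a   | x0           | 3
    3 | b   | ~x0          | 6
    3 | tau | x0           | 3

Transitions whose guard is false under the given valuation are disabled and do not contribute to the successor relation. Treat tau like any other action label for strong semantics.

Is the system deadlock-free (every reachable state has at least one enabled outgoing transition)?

Reach set: {0,3}
  0: a→3  [1 out]
  3: tau→3  [1 out]

Answer: DEADLOCK-FREE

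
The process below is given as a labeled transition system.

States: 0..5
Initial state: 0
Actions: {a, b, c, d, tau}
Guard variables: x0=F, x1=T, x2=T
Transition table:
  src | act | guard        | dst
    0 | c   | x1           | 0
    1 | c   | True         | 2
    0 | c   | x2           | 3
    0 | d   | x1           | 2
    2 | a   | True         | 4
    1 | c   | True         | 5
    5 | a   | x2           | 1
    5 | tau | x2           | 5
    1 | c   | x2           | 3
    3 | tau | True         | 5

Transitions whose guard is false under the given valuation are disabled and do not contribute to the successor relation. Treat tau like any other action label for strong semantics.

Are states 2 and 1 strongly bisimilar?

Answer: NOT BISIMILAR

Analysis:
Refine partition for ~:
  round 0: {{0,1,2,3,4,5}}
  round 1: {{0},{1},{2},{3},{4},{5}}
Fixed point at round 2; 6 class(es).
[2]={2}  [1]={1}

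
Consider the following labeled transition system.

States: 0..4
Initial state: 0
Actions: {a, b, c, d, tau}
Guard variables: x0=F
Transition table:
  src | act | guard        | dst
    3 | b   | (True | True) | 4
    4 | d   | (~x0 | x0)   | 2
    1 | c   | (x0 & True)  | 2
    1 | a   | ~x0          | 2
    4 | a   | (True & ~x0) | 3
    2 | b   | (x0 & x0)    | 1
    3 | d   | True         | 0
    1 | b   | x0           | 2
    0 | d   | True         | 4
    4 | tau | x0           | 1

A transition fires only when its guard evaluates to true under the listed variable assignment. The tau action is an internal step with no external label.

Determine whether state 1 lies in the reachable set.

Answer: UNREACHABLE

Trace:
6 transition(s) survive guard evaluation.
L0 = {0}
L1 = {4}  now seen {0,4}
L2 = {2,3}  now seen {0,2,3,4}
Reach set: {0,2,3,4}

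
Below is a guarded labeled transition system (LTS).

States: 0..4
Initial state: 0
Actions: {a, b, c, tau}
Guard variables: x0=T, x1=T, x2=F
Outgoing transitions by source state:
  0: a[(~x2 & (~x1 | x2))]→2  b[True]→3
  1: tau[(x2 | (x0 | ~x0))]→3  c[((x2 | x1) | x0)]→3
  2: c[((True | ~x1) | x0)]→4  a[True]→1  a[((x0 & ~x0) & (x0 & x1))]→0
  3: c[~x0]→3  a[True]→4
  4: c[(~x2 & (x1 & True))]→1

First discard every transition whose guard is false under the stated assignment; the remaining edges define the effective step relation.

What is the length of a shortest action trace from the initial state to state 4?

Answer: 2

Working:
Breadth-first toward 4:
  L0 = {0}
  L1 = {3}
  L2 = {4}
first hit 4 at d=2 via b·a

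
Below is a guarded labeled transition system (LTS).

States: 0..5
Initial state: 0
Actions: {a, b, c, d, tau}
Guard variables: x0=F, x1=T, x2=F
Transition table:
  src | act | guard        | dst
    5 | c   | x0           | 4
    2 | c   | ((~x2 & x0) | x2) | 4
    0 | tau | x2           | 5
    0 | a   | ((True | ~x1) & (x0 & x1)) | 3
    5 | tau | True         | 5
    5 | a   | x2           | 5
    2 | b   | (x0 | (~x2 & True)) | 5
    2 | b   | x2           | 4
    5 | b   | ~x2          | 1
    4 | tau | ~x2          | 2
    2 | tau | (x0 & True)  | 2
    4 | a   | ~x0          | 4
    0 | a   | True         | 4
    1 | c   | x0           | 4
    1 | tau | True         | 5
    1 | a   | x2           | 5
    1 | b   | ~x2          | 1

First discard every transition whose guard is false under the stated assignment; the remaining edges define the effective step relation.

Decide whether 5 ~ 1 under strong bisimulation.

Compute ~ classes (split until stable):
  round 0: {{0,1,2,3,4,5}}
  round 1: {{0},{1,5},{2},{3},{4}}
Fixed point at round 2; 5 class(es).
[5]={1,5}  [1]={1,5}

Answer: BISIMILAR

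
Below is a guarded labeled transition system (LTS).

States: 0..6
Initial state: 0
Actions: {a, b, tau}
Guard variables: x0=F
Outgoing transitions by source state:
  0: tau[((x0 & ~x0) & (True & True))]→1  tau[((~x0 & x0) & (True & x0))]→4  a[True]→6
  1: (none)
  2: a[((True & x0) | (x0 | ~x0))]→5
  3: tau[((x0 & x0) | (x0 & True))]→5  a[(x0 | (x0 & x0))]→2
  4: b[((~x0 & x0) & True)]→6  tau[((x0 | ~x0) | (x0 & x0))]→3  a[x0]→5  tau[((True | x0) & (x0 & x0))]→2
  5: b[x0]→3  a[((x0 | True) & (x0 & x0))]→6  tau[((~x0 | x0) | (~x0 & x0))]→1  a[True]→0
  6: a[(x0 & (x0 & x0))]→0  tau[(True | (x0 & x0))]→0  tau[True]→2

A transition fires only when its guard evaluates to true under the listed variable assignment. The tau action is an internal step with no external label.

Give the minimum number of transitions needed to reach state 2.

Answer: 2

Trace:
Breadth-first toward 2:
  Layer 0: {0}
  Layer 1: {6}
  Layer 2: {2}
depth(2)=2, e.g. a·tau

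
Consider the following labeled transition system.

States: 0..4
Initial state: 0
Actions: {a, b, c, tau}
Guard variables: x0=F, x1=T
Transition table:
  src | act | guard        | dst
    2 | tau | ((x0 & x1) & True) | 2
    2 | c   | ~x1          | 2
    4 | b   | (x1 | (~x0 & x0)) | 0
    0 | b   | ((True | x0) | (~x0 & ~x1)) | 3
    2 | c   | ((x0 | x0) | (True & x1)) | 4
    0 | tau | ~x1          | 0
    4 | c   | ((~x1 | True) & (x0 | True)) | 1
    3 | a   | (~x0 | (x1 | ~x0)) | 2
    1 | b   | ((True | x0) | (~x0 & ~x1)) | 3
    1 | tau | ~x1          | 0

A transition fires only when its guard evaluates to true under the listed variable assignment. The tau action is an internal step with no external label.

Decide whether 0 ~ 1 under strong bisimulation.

Refine partition for ~:
  round 0: {{0,1,2,3,4}}
  round 1: {{0,1},{2},{3},{4}}
stable after 2 split(s): 4 block(s)
0∈{0,1}, 1∈{0,1}

Answer: BISIMILAR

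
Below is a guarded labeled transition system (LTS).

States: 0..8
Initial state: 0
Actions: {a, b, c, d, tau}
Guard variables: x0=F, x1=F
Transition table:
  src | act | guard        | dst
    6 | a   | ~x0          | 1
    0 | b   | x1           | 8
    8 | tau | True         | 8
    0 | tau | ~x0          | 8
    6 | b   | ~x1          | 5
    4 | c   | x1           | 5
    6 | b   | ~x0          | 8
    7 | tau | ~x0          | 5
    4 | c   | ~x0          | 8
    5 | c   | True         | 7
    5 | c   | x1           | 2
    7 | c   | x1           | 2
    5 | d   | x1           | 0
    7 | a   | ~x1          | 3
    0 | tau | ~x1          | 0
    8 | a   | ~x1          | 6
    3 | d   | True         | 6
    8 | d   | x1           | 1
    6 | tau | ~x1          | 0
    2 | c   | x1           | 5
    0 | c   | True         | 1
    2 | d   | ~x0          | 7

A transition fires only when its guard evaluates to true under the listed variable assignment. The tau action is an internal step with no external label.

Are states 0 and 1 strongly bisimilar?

Bisimulation quotient by refinement:
  P[0] = {{0,1,2,3,4,5,6,7,8}}
  P[1] = {{0},{1},{2,3},{4,5},{6},{7,8}}
  P[2] = {{0},{1},{2},{3},{4,5},{6},{7},{8}}
  P[3] = {{0},{1},{2},{3},{4},{5},{6},{7},{8}}
9 equivalence class(es) (converged in 4)
[0]={0}  [1]={1}

Answer: NOT BISIMILAR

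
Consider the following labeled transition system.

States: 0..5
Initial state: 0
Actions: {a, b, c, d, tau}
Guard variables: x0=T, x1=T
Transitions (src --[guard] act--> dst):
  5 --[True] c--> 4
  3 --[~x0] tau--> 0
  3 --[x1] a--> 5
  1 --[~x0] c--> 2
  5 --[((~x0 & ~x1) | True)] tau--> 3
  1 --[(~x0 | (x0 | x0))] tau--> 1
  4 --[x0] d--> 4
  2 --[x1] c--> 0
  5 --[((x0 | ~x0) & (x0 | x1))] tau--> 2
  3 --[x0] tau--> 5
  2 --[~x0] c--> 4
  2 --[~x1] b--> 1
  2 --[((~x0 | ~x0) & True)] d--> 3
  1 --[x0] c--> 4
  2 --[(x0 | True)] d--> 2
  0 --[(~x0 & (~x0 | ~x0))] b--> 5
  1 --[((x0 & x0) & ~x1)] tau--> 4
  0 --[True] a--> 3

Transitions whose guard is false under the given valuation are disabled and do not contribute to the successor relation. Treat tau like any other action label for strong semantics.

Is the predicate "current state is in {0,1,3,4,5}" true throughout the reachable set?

Answer: INVARIANT VIOLATED at state 2

Analysis:
Allowed set {0,1,3,4,5}
Reachable = {0,2,3,4,5}
  0: safe
  2: VIOLATES
  3: safe
  4: safe
  5: safe
counterexample path to 2: a·a·tau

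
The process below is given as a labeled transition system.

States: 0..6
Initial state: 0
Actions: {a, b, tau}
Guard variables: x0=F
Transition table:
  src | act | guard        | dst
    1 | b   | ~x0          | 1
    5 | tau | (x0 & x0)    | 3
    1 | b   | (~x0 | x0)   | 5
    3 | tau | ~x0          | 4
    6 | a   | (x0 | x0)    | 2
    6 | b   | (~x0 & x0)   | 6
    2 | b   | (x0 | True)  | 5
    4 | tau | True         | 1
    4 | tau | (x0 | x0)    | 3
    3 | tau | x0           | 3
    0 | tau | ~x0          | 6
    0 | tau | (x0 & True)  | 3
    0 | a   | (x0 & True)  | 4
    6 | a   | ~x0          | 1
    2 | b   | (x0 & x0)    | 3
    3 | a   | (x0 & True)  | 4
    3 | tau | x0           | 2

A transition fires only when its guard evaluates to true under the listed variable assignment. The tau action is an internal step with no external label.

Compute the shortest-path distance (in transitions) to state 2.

BFS to 2:
  depth 0: {0}
  depth 1: {6}
  depth 2: {1}
  depth 3: {5}
2 never appears.

Answer: UNREACHABLE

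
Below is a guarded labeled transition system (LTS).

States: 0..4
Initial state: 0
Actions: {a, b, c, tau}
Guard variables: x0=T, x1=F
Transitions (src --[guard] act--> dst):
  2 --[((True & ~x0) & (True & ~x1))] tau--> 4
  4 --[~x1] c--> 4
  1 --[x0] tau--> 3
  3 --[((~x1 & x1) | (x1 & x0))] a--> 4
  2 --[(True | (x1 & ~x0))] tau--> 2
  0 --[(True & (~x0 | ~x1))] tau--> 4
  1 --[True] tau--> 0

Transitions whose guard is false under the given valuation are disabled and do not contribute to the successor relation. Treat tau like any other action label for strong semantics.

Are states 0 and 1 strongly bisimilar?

Answer: NOT BISIMILAR

Working:
Refine partition for ~:
  round 0: {{0,1,2,3,4}}
  round 1: {{0,1,2},{3},{4}}
  round 2: {{0},{1},{2},{3},{4}}
Fixed point at round 3; 5 class(es).
[0]={0}  [1]={1}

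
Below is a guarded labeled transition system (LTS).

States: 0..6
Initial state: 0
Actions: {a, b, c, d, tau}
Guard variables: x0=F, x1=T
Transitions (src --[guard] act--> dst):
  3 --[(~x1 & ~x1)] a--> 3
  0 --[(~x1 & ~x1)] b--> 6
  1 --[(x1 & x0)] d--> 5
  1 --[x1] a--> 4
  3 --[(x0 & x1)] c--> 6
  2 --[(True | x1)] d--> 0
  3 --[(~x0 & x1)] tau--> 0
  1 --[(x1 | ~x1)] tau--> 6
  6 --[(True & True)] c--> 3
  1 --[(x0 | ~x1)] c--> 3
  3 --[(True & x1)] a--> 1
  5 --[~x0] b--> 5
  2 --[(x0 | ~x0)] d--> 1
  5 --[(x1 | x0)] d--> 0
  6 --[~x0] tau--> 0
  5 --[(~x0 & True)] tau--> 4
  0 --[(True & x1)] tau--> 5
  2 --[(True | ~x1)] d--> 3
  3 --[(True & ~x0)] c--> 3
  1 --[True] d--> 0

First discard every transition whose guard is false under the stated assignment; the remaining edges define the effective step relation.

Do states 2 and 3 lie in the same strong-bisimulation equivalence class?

Answer: NOT BISIMILAR

Trace:
Bisimulation quotient by refinement:
  round 0: {{0,1,2,3,4,5,6}}
  round 1: {{0},{1},{2},{3},{4},{5},{6}}
7 equivalence class(es) (converged in 2)
[2]={2}  [3]={3}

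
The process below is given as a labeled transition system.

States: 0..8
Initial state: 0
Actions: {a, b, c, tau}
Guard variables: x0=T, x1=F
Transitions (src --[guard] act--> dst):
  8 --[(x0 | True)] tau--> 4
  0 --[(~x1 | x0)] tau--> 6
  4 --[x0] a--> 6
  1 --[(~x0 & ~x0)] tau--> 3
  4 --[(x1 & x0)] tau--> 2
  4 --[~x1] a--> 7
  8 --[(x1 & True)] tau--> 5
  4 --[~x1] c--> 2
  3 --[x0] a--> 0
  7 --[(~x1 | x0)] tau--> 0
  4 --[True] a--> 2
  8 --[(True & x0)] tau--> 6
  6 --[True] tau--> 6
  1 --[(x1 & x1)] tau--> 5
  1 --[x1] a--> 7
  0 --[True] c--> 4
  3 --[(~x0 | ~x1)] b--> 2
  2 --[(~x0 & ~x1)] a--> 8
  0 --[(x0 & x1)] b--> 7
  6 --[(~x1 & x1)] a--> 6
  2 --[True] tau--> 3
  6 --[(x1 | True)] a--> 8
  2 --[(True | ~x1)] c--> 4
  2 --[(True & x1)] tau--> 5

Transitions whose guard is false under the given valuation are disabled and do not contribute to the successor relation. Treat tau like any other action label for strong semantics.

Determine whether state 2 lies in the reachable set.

After dropping false guards: 15 live edges.
L0 = {0}
L1 = {4,6}  total {0,4,6}
L2 = {2,7,8}  total {0,2,4,6,7,8}
L3 = {3}  total {0,2,3,4,6,7,8}
Reachable = {0,2,3,4,6,7,8}
Path to 2: c·a

Answer: REACHABLE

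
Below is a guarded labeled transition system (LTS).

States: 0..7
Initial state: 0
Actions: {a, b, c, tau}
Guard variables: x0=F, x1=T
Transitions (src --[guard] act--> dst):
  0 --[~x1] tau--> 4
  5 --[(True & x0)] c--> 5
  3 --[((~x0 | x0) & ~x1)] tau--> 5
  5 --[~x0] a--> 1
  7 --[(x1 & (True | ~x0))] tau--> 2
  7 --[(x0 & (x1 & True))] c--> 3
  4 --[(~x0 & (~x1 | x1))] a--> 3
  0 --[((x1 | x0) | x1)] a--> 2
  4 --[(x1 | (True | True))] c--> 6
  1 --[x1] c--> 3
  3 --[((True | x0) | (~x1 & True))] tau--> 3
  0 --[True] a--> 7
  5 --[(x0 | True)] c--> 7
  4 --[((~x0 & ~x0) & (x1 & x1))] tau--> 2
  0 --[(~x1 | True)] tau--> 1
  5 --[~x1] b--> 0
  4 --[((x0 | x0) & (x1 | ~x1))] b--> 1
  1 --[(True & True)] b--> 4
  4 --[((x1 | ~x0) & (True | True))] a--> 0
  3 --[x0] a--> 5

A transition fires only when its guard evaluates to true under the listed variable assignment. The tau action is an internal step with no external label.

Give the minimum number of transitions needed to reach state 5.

BFS to 5:
  Layer 0: {0}
  Layer 1: {1,2,7}
  Layer 2: {3,4}
  Layer 3: {6}
5 never appears.

Answer: UNREACHABLE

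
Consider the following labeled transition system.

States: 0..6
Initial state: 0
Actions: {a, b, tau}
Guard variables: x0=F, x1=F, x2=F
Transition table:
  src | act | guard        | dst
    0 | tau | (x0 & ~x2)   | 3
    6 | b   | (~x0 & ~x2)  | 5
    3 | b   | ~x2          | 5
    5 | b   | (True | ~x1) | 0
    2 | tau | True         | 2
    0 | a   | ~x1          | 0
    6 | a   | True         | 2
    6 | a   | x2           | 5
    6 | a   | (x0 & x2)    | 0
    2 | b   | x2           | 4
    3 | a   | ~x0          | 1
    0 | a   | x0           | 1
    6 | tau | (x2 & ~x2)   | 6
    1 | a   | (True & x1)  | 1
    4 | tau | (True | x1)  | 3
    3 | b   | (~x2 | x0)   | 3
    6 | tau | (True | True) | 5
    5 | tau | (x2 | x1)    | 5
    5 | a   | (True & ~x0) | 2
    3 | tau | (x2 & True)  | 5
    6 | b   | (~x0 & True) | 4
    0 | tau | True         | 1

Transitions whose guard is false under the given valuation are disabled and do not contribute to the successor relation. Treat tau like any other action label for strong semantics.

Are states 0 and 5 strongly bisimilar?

Compute ~ classes (split until stable):
  π0 = {{0,1,2,3,4,5,6}}
  π1 = {{0},{1},{2,4},{3,5},{6}}
  π2 = {{0},{1},{2},{3},{4},{5},{6}}
stable after 3 split(s): 7 block(s)
[0]={0}  [5]={5}

Answer: NOT BISIMILAR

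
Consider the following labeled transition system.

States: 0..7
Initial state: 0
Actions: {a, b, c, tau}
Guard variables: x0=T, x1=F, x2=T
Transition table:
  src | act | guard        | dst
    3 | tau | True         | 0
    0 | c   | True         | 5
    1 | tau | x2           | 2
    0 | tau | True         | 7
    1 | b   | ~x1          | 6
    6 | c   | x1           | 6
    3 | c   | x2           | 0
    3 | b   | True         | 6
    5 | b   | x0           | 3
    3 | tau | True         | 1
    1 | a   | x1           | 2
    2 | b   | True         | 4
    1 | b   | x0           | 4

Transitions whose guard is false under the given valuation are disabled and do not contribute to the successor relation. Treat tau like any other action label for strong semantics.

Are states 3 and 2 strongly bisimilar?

Answer: NOT BISIMILAR

Trace:
Compute ~ classes (split until stable):
  π0 = {{0,1,2,3,4,5,6,7}}
  π1 = {{0},{1},{2,5},{3},{4,6,7}}
  π2 = {{0},{1},{2},{3},{4,6,7},{5}}
stable after 3 split(s): 6 block(s)
[3]={3}  [2]={2}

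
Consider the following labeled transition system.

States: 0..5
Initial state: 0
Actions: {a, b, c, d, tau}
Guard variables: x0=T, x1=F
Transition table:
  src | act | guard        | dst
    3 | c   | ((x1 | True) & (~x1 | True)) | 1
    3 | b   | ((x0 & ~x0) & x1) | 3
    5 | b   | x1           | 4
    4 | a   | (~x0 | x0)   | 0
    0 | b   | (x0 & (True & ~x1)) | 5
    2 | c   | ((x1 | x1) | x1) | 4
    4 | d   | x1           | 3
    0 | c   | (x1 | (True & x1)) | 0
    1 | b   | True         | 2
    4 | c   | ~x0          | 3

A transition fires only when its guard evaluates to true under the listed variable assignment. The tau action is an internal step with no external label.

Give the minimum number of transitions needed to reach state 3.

Breadth-first toward 3:
  Layer 0: {0}
  Layer 1: {5}
3 never appears.

Answer: UNREACHABLE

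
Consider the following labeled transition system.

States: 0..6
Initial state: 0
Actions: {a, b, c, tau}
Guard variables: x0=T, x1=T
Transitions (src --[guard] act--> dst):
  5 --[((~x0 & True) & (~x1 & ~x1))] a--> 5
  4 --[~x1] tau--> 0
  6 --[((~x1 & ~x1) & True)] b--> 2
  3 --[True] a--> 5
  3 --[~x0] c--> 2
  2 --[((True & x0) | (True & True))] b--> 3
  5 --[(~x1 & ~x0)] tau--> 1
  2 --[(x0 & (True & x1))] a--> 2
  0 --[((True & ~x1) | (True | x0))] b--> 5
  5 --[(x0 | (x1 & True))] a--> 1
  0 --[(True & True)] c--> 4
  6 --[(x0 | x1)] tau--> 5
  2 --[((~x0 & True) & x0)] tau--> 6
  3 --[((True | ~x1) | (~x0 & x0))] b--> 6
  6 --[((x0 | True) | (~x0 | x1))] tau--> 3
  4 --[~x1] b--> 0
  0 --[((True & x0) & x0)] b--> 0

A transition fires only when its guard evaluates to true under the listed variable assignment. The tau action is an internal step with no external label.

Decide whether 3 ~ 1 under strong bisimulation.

Answer: NOT BISIMILAR

Working:
Refine partition for ~:
  round 0: {{0,1,2,3,4,5,6}}
  round 1: {{0},{1,4},{2,3},{5},{6}}
  round 2: {{0},{1,4},{2},{3},{5},{6}}
6 equivalence class(es) (converged in 3)
[3]={3}  [1]={1,4}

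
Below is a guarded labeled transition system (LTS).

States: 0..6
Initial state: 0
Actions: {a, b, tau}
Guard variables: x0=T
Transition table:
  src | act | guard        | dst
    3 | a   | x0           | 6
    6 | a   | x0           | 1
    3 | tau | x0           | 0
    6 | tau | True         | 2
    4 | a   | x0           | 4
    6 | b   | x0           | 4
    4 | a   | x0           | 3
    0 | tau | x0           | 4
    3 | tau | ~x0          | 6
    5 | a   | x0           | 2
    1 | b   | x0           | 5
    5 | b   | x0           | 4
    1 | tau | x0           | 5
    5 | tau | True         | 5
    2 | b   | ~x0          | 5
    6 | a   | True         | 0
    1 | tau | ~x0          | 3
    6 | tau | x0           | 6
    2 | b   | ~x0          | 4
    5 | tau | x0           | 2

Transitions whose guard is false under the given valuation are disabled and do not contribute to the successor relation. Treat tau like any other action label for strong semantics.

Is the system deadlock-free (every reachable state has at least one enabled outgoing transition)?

Answer: DEADLOCK at state 2

Working:
R = {0,1,2,3,4,5,6}
  0: tau→4  [1 exit(s)]
  1: b→5  tau→5  [2 exit(s)]
  2: ∅  [no exit]
  3: a→6  tau→0  [2 exit(s)]
  4: a→3  a→4  [2 exit(s)]
  5: a→2  b→4  tau→2  tau→5  [4 exit(s)]
  6: a→0  a→1  b→4  tau→2  tau→6  [5 exit(s)]
Path to 2: tau·a·a·tau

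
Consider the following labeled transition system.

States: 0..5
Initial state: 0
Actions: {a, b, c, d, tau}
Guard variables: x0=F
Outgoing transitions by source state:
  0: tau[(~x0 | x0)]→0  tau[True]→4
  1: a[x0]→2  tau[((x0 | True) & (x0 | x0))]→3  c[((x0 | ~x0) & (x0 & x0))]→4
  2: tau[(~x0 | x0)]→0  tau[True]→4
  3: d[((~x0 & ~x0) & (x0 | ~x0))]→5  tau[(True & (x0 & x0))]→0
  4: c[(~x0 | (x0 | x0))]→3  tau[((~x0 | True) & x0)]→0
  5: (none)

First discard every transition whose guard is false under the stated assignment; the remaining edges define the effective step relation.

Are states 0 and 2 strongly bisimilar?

Answer: BISIMILAR

Working:
Compute ~ classes (split until stable):
  P[0] = {{0,1,2,3,4,5}}
  P[1] = {{0,2},{1,5},{3},{4}}
Fixed point at round 2; 4 class(es).
class of 0: {0,2}; class of 2: {0,2}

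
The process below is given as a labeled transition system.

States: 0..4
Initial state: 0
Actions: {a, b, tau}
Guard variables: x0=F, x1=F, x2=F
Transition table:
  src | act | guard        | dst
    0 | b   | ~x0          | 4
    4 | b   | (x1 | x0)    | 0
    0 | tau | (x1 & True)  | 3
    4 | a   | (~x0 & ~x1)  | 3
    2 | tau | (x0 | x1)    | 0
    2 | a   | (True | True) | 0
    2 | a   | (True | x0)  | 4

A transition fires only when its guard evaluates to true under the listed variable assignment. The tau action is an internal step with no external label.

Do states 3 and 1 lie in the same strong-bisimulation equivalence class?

Answer: BISIMILAR

Analysis:
Bisimulation quotient by refinement:
  round 0: {{0,1,2,3,4}}
  round 1: {{0},{1,3},{2,4}}
  round 2: {{0},{1,3},{2},{4}}
stable after 3 split(s): 4 block(s)
[3]={1,3}  [1]={1,3}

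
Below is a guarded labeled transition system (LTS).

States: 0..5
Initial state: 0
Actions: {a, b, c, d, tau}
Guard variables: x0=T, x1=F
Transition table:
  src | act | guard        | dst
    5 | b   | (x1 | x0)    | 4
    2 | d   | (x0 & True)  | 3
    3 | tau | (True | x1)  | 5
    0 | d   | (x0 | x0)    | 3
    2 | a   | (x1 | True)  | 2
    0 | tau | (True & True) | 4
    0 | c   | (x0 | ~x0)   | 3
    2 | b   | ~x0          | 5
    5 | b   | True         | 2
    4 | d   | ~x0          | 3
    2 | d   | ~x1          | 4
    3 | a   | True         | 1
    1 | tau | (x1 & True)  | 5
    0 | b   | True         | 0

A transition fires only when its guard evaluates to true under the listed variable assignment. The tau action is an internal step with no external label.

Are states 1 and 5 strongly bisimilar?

Compute ~ classes (split until stable):
  P[0] = {{0,1,2,3,4,5}}
  P[1] = {{0},{1,4},{2},{3},{5}}
5 equivalence class(es) (converged in 2)
[1]={1,4}  [5]={5}

Answer: NOT BISIMILAR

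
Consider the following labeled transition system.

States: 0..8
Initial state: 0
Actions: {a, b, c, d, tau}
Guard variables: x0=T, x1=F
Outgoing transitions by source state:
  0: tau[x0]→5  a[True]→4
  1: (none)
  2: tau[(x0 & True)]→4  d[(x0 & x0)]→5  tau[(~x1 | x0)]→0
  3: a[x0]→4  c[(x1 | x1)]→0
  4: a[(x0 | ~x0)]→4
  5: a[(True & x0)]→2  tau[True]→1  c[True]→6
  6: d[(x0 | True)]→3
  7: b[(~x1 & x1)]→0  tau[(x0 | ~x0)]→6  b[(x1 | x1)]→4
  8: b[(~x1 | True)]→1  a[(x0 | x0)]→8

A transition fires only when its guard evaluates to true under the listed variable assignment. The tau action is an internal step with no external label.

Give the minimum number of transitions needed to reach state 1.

Breadth-first toward 1:
  Layer 0: {0}
  Layer 1: {4,5}
  Layer 2: {1,2,6}
first hit 1 at d=2 via tau·tau

Answer: 2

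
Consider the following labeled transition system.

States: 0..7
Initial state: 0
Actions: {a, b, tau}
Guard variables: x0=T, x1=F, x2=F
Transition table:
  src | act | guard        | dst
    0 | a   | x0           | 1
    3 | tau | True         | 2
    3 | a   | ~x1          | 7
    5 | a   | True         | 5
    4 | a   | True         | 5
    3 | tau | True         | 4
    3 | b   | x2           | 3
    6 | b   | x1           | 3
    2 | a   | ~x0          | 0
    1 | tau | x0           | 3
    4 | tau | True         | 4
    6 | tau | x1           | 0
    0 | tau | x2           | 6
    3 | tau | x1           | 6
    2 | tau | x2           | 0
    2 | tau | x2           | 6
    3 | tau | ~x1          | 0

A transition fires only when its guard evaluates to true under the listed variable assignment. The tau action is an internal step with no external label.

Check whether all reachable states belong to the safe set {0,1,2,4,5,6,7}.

Safe = {0,1,2,4,5,6,7}
R = {0,1,2,3,4,5,7}
  0: ✓
  1: ✓
  2: ✓
  3: VIOLATES
  4: ✓
  5: ✓
  7: ✓
reach 3 via a·tau — violates

Answer: INVARIANT VIOLATED at state 3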